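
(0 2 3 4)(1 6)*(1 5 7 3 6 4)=(0 2 6 5 7 3 1 4)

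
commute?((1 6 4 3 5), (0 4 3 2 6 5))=no:(1 6 4 3 5) * (0 4 3 2 6 5)=(0 4 2 6 3)(1 5), (0 4 3 2 6 5) * (1 6 4 3 5)=(0 3 2 4 5)(1 6)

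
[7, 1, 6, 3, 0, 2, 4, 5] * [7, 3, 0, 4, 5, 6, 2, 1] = [1, 3, 2, 4, 7, 0, 5, 6] 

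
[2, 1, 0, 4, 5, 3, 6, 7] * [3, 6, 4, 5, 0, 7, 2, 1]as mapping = [0→4, 1→6, 2→3, 3→0, 4→7, 5→5, 6→2, 7→1]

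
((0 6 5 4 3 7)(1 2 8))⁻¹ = (0 7 3 4 5 6)(1 8 2)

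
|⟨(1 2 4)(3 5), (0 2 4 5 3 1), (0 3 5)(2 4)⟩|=720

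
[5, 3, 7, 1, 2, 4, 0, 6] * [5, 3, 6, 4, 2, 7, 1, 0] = [7, 4, 0, 3, 6, 2, 5, 1]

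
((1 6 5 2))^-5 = (1 2 5 6)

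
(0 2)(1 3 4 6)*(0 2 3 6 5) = (0 3 4 5)(1 6)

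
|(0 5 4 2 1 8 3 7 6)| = 9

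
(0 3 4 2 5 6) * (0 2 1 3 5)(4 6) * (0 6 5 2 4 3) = (0 2 6 4 1)(3 5)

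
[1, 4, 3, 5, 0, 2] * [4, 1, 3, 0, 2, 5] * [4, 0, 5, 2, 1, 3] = [0, 5, 4, 3, 1, 2]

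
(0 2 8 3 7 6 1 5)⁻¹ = (0 5 1 6 7 3 8 2)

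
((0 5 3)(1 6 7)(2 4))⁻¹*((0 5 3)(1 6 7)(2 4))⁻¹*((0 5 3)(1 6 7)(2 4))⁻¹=(2 4)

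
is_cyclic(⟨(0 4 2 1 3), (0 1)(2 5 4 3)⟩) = no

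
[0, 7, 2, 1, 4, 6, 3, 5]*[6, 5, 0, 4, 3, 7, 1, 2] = [6, 2, 0, 5, 3, 1, 4, 7]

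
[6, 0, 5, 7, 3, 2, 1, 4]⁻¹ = [1, 6, 5, 4, 7, 2, 0, 3]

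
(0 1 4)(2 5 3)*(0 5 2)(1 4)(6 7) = (0 4 5 3)(6 7)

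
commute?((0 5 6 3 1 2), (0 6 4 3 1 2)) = no:(0 5 6 3 1 2)*(0 6 4 3 1 2) = (0 5 4 3 2 6 1), (0 6 4 3 1 2)*(0 5 6 3 1 2) = (0 3 2 5 6 4 1)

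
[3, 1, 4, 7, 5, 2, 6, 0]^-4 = [7, 1, 5, 0, 2, 4, 6, 3]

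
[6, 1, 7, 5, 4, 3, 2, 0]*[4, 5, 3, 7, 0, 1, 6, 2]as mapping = [0→6, 1→5, 2→2, 3→1, 4→0, 5→7, 6→3, 7→4]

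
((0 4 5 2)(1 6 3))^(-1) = (0 2 5 4)(1 3 6)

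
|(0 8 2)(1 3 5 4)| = 12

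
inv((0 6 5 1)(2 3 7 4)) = (0 1 5 6)(2 4 7 3)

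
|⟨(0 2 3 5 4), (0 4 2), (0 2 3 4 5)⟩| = 60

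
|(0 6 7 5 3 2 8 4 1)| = 9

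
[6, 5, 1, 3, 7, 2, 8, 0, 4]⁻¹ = [7, 2, 5, 3, 8, 1, 0, 4, 6]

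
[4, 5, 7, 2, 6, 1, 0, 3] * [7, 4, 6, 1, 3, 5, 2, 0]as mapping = [0→3, 1→5, 2→0, 3→6, 4→2, 5→4, 6→7, 7→1]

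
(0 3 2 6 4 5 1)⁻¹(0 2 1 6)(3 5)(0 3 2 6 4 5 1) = (0 4 3 6)(1 2)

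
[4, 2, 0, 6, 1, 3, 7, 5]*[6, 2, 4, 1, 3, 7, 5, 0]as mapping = [0→3, 1→4, 2→6, 3→5, 4→2, 5→1, 6→0, 7→7]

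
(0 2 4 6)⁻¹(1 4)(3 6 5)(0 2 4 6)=(0 5 3)(1 6)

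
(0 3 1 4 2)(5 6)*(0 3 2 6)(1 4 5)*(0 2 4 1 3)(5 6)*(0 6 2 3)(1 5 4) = (0 1 2 6)(3 5)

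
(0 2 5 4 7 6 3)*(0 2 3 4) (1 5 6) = (0 3 2 6 4 7 1 5) 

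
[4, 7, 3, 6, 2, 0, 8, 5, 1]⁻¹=[5, 8, 4, 2, 0, 7, 3, 1, 6]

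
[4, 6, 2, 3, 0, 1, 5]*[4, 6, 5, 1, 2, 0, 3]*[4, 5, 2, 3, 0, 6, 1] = [2, 3, 6, 5, 0, 1, 4]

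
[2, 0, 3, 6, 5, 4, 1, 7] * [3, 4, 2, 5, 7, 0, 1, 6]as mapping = [0→2, 1→3, 2→5, 3→1, 4→0, 5→7, 6→4, 7→6]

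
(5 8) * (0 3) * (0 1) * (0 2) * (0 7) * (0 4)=(0 3 1 2 7 4)(5 8)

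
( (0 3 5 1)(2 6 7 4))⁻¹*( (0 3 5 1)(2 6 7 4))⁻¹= (0 5)(1 3)(2 7)(4 6)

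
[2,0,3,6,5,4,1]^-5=[0,1,2,3,5,4,6]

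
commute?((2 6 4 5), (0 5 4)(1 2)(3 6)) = no:(2 6 4 5) * (0 5 4)(1 2)(3 6) = (0 5 1 2 3 6), (0 5 4)(1 2)(3 6) * (2 6 4 5) = (0 2 1 6 3 4)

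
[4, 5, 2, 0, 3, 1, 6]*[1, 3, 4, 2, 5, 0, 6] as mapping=[0→5, 1→0, 2→4, 3→1, 4→2, 5→3, 6→6] 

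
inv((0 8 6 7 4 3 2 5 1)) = (0 1 5 2 3 4 7 6 8)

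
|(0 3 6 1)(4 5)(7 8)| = 4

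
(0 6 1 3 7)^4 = (0 7 3 1 6)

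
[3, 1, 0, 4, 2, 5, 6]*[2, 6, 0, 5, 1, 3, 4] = [5, 6, 2, 1, 0, 3, 4]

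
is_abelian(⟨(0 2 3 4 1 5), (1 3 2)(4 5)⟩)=no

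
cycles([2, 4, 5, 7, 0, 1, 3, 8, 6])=(0 2 5 1 4)(3 7 8 6)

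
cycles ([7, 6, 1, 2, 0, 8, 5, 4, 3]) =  (0 7 4)(1 6 5 8 3 2)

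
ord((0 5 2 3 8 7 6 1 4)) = 9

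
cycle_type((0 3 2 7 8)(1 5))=2.5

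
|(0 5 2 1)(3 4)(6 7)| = 4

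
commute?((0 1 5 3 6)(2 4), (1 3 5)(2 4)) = no:(0 1 5 3 6)(2 4)*(1 3 5)(2 4) = (0 3 6), (1 3 5)(2 4)*(0 1 5 3 6)(2 4) = (0 1 6)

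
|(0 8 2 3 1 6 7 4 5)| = 9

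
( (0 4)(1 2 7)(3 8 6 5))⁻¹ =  (0 4)(1 7 2)(3 5 6 8)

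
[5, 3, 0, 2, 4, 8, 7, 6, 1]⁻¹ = [2, 8, 3, 1, 4, 0, 7, 6, 5]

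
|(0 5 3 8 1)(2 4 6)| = 15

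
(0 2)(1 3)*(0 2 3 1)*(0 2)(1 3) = (0 1 3 2)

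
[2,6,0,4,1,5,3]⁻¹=[2,4,0,6,3,5,1]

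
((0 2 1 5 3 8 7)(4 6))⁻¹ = (0 7 8 3 5 1 2)(4 6)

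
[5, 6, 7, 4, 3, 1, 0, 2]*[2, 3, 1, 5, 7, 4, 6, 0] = [4, 6, 0, 7, 5, 3, 2, 1]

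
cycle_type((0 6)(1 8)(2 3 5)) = 2^2.3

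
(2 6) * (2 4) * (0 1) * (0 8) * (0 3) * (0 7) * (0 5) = (0 1 8 3 7 5)(2 6 4)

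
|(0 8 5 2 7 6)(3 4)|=6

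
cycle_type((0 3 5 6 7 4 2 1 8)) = 9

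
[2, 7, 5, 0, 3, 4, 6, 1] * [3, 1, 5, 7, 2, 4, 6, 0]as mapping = [0→5, 1→0, 2→4, 3→3, 4→7, 5→2, 6→6, 7→1]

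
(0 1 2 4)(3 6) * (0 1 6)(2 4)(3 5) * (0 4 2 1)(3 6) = (0 3 4)(1 2)(5 6)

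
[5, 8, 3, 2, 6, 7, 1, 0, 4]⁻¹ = [7, 6, 3, 2, 8, 0, 4, 5, 1]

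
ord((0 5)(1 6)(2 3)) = 2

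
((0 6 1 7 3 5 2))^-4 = (0 7 2 1 5 6 3)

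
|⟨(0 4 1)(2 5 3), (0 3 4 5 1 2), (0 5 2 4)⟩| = 720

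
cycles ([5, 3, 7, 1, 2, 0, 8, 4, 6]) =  (0 5)(1 3)(2 7 4)(6 8)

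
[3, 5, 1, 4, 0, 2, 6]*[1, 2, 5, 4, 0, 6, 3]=[4, 6, 2, 0, 1, 5, 3]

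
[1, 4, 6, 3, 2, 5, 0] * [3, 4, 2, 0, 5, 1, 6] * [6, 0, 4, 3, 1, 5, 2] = [1, 5, 2, 6, 4, 0, 3]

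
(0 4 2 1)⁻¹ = (0 1 2 4)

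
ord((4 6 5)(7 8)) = 6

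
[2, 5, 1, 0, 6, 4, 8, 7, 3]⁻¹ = [3, 2, 0, 8, 5, 1, 4, 7, 6]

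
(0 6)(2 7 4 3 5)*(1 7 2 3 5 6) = (0 1 7 4 5 3 6)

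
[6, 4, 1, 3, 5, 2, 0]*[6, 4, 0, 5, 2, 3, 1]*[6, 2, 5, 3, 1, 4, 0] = [2, 5, 1, 4, 3, 6, 0]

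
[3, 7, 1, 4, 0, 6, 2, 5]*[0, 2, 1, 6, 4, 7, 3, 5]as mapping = [0→6, 1→5, 2→2, 3→4, 4→0, 5→3, 6→1, 7→7]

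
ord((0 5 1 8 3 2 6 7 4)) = 9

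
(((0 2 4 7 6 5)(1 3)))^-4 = (0 4 6)(2 7 5)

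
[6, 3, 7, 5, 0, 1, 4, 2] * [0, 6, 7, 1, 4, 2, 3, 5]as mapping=[0→3, 1→1, 2→5, 3→2, 4→0, 5→6, 6→4, 7→7]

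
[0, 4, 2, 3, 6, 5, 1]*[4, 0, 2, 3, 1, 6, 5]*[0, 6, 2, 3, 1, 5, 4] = [1, 6, 2, 3, 5, 4, 0]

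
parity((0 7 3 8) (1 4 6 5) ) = even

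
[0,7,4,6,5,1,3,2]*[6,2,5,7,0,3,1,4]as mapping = [0→6,1→4,2→0,3→1,4→3,5→2,6→7,7→5]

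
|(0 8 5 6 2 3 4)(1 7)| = 14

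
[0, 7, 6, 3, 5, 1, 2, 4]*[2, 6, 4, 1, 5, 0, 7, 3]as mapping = [0→2, 1→3, 2→7, 3→1, 4→0, 5→6, 6→4, 7→5]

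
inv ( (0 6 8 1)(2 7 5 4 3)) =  (0 1 8 6)(2 3 4 5 7)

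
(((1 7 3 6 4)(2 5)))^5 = (2 5)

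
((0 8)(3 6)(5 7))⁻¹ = (0 8)(3 6)(5 7)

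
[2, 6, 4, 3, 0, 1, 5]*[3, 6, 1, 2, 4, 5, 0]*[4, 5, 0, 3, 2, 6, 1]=[5, 4, 2, 0, 3, 1, 6]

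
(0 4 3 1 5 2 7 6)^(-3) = (0 2 3 6 5 4 7 1)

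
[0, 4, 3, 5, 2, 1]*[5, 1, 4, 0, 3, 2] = [5, 3, 0, 2, 4, 1]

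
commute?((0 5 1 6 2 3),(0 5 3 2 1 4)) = no:(0 5 1 6 2 3)*(0 5 3 2 1 4) = (0 3 5 4)(1 6),(0 5 3 2 1 4)*(0 5 1 6 2 3) = (0 1 4 5)(2 6)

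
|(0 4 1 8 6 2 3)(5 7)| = 14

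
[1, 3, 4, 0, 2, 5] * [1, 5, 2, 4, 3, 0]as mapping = [0→5, 1→4, 2→3, 3→1, 4→2, 5→0]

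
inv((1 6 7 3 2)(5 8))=(1 2 3 7 6)(5 8)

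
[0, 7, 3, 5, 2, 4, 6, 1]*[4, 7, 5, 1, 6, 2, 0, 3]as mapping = [0→4, 1→3, 2→1, 3→2, 4→5, 5→6, 6→0, 7→7]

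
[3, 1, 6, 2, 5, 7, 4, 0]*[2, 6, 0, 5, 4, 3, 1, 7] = [5, 6, 1, 0, 3, 7, 4, 2] 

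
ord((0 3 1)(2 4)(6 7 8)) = 6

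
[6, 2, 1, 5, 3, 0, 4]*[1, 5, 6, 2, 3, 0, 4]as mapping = [0→4, 1→6, 2→5, 3→0, 4→2, 5→1, 6→3]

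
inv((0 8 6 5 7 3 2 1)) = (0 1 2 3 7 5 6 8)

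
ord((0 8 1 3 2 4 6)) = 7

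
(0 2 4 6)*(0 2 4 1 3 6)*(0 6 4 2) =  (0 2 1 3 4 6)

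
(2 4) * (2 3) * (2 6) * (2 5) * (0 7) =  (0 7) (2 4 3 6 5) 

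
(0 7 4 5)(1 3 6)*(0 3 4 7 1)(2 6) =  (0 1 4 5 3 2 6)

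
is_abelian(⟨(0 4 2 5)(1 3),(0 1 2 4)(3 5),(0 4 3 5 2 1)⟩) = no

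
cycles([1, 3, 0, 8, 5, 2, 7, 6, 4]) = (0 1 3 8 4 5 2)(6 7)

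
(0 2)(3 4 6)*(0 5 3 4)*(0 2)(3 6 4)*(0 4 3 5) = (0 4 3 2)(5 6)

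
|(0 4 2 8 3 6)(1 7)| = 6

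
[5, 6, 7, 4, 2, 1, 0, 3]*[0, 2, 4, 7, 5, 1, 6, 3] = [1, 6, 3, 5, 4, 2, 0, 7]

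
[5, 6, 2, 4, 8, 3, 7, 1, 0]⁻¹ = [8, 7, 2, 5, 3, 0, 1, 6, 4]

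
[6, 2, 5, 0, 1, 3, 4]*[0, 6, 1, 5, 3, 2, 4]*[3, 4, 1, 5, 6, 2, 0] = [6, 4, 1, 3, 0, 2, 5]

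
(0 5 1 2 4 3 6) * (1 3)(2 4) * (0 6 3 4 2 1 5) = (1 2)(4 5)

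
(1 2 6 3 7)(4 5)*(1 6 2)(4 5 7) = (3 4 7 6)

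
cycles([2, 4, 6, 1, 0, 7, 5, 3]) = (0 2 6 5 7 3 1 4)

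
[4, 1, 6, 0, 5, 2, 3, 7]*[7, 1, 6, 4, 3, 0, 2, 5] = [3, 1, 2, 7, 0, 6, 4, 5]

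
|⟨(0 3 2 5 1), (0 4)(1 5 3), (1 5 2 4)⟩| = 720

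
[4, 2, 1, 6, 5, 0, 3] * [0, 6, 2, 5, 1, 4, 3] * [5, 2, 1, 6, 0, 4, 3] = [2, 1, 3, 6, 0, 5, 4]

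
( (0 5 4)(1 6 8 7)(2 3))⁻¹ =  (0 4 5)(1 7 8 6)(2 3)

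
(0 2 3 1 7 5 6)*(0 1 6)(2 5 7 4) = (0 5)(1 4 2 3 6)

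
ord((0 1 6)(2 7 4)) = 3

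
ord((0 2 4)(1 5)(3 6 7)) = 6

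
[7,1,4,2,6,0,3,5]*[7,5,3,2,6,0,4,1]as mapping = [0→1,1→5,2→6,3→3,4→4,5→7,6→2,7→0]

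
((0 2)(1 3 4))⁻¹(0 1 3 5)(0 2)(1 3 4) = (2 3 4 5)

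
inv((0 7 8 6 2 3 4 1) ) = (0 1 4 3 2 6 8 7) 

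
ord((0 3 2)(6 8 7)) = 3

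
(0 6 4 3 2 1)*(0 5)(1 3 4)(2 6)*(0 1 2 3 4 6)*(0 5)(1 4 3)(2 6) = (0 1)(2 3 5 4)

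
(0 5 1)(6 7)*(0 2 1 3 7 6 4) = (0 5 3 7 4)(1 2)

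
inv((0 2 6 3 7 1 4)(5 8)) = (0 4 1 7 3 6 2)(5 8)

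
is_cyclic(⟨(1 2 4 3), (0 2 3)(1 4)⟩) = no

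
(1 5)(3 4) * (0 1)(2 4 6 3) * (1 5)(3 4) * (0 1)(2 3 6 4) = (0 5 1)(2 6)(3 4)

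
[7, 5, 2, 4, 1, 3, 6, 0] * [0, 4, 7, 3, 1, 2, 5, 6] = [6, 2, 7, 1, 4, 3, 5, 0]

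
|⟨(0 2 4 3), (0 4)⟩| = 8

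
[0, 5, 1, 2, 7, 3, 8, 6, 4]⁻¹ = [0, 2, 3, 5, 8, 1, 7, 4, 6]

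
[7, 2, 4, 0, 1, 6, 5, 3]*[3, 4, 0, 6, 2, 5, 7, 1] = [1, 0, 2, 3, 4, 7, 5, 6]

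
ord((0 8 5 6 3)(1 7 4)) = 15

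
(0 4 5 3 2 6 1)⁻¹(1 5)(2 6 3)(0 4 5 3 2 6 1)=(0 3)(1 2 6)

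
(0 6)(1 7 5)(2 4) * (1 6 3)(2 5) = (0 3 1 7 2 4 5 6)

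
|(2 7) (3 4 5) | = 6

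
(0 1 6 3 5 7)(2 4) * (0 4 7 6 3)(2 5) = (0 1 3 2 7 4 5 6)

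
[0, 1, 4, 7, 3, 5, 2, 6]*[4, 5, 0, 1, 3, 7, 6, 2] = [4, 5, 3, 2, 1, 7, 0, 6] 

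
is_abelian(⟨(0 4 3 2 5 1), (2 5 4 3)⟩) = no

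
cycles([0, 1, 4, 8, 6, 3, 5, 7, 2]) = (2 4 6 5 3 8) 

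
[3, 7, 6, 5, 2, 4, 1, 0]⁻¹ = [7, 6, 4, 0, 5, 3, 2, 1]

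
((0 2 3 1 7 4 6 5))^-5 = (0 1 6 2 7 5 3 4)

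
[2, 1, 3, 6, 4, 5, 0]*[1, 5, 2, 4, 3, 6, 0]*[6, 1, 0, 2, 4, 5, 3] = [0, 5, 4, 6, 2, 3, 1]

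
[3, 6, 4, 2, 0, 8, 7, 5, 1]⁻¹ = [4, 8, 3, 0, 2, 7, 1, 6, 5]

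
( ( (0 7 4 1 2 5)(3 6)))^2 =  (0 4 2)(1 5 7)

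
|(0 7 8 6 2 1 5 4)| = 8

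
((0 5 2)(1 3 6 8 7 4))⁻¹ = (0 2 5)(1 4 7 8 6 3)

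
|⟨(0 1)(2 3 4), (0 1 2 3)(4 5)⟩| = 720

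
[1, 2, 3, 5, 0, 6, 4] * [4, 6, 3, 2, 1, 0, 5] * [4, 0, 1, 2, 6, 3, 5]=[5, 2, 1, 4, 6, 3, 0]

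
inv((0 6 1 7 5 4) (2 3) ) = (0 4 5 7 1 6) (2 3) 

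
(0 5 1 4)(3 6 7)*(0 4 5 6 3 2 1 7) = (0 6)(1 5 7 2)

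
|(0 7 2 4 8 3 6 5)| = 8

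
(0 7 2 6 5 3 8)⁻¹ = (0 8 3 5 6 2 7)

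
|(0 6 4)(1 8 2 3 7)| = 15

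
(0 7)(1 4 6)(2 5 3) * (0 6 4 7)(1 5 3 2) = (1 7 6 5 2 3)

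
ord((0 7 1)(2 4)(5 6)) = 6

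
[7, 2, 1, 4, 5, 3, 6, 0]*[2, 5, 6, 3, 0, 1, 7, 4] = [4, 6, 5, 0, 1, 3, 7, 2]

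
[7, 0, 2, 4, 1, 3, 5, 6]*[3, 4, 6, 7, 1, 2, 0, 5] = [5, 3, 6, 1, 4, 7, 2, 0]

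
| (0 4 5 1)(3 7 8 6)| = 4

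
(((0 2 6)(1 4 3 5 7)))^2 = (0 6 2)(1 3 7 4 5)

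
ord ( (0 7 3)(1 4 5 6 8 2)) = 6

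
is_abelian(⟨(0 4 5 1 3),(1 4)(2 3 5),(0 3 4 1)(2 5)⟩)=no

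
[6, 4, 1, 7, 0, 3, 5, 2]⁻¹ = [4, 2, 7, 5, 1, 6, 0, 3]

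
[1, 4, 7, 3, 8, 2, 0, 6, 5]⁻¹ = [6, 0, 5, 3, 1, 8, 7, 2, 4]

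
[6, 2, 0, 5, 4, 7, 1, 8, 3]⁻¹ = [2, 6, 1, 8, 4, 3, 0, 5, 7]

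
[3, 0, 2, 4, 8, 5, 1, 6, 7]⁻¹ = [1, 6, 2, 0, 3, 5, 7, 8, 4]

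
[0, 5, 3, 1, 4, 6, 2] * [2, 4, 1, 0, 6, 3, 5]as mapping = [0→2, 1→3, 2→0, 3→4, 4→6, 5→5, 6→1]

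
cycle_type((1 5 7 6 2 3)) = 6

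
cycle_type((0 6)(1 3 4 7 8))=2.5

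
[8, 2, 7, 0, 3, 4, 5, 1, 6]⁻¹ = [3, 7, 1, 4, 5, 6, 8, 2, 0]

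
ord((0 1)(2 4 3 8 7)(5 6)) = 10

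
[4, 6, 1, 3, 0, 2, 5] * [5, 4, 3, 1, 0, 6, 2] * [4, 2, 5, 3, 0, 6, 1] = [4, 5, 0, 2, 6, 3, 1]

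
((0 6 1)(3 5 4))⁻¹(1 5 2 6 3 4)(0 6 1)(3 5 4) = (0 4 2 1 5 3)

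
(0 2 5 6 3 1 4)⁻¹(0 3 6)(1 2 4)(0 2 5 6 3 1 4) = (0 4 5)(1 3 2)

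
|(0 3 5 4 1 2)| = 6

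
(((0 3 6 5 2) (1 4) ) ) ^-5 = (1 4) 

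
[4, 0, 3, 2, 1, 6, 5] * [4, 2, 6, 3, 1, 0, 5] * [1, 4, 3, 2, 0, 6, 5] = [4, 0, 2, 5, 3, 6, 1]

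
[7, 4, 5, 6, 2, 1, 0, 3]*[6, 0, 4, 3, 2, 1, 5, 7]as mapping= [0→7, 1→2, 2→1, 3→5, 4→4, 5→0, 6→6, 7→3]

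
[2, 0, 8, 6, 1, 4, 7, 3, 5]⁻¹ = [1, 4, 0, 7, 5, 8, 3, 6, 2]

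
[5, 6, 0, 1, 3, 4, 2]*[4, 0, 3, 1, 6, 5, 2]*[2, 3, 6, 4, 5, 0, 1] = [0, 6, 5, 2, 3, 1, 4] 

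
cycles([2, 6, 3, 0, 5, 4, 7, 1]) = (0 2 3)(1 6 7)(4 5)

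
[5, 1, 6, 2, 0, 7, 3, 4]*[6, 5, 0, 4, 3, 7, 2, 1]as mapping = [0→7, 1→5, 2→2, 3→0, 4→6, 5→1, 6→4, 7→3]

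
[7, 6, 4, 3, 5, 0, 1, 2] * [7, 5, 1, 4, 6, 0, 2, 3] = [3, 2, 6, 4, 0, 7, 5, 1]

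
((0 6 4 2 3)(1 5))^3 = (0 2 6 3 4)(1 5)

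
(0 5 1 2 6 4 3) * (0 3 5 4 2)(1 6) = (0 4 5 6 2 1)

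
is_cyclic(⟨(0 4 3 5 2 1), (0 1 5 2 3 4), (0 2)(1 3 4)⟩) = no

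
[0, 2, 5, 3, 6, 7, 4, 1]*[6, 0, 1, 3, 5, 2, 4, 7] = [6, 1, 2, 3, 4, 7, 5, 0]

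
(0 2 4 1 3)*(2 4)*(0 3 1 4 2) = (0 2)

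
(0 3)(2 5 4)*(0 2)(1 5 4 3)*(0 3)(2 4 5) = (0 1 2 5)(3 4)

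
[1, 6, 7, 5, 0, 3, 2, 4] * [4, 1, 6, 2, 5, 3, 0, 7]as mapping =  [0→1, 1→0, 2→7, 3→3, 4→4, 5→2, 6→6, 7→5]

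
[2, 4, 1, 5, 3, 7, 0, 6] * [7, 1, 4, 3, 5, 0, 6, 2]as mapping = [0→4, 1→5, 2→1, 3→0, 4→3, 5→2, 6→7, 7→6]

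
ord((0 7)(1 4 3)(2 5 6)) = 6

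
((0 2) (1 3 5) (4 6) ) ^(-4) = (1 5 3) 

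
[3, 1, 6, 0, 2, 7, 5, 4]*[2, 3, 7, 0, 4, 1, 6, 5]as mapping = [0→0, 1→3, 2→6, 3→2, 4→7, 5→5, 6→1, 7→4]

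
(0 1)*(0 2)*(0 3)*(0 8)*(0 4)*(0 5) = (0 1 2 3 8 4 5)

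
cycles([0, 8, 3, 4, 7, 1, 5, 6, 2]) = (1 8 2 3 4 7 6 5)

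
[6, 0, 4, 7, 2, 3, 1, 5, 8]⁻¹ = [1, 6, 4, 5, 2, 7, 0, 3, 8]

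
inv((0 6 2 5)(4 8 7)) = (0 5 2 6)(4 7 8)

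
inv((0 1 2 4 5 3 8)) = (0 8 3 5 4 2 1)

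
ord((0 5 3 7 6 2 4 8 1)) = 9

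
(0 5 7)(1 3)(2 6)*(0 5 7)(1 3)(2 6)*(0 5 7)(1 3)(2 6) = (1 3)(2 6)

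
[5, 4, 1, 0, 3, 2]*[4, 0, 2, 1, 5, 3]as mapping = [0→3, 1→5, 2→0, 3→4, 4→1, 5→2]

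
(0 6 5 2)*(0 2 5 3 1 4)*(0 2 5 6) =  (1 4 2 5 6 3)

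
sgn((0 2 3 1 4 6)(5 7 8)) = -1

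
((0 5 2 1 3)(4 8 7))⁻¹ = (0 3 1 2 5)(4 7 8)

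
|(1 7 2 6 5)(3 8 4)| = 15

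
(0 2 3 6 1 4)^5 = (0 4 1 6 3 2)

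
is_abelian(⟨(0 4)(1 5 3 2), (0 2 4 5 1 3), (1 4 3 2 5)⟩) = no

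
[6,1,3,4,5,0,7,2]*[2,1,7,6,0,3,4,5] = [4,1,6,0,3,2,5,7]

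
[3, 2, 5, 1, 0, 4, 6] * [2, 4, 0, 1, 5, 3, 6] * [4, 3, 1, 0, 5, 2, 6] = [3, 4, 0, 5, 1, 2, 6]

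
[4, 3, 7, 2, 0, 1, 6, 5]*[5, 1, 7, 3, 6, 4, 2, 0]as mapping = [0→6, 1→3, 2→0, 3→7, 4→5, 5→1, 6→2, 7→4]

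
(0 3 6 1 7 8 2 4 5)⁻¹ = (0 5 4 2 8 7 1 6 3)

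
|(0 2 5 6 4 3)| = 6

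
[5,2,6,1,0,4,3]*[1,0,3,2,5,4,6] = [4,3,6,0,1,5,2]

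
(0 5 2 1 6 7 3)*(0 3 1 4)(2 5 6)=(0 6 7 1 2 4)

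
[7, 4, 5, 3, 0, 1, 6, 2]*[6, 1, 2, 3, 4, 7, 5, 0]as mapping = [0→0, 1→4, 2→7, 3→3, 4→6, 5→1, 6→5, 7→2]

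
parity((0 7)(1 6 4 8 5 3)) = even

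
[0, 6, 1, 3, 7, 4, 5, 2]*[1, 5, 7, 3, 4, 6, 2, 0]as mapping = [0→1, 1→2, 2→5, 3→3, 4→0, 5→4, 6→6, 7→7]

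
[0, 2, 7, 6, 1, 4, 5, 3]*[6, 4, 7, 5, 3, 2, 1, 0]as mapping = [0→6, 1→7, 2→0, 3→1, 4→4, 5→3, 6→2, 7→5]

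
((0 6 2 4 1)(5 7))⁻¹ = (0 1 4 2 6)(5 7)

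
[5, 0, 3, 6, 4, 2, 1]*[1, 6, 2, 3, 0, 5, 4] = [5, 1, 3, 4, 0, 2, 6]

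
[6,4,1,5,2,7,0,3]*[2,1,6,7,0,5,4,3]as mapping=[0→4,1→0,2→1,3→5,4→6,5→3,6→2,7→7]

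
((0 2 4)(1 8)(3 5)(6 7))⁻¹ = (0 4 2)(1 8)(3 5)(6 7)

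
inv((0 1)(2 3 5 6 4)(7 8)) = (0 1)(2 4 6 5 3)(7 8)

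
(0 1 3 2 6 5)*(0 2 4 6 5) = (0 1 3 4 6)(2 5)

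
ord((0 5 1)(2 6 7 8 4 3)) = 6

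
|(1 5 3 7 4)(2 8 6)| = 15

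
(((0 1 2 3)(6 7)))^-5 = (0 3 2 1)(6 7)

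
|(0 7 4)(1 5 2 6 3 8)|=6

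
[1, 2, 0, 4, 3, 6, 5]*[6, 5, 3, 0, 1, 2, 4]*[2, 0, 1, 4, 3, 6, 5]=[6, 4, 5, 0, 2, 3, 1] 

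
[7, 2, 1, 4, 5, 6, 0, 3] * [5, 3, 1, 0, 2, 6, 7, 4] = [4, 1, 3, 2, 6, 7, 5, 0]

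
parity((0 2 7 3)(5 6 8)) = odd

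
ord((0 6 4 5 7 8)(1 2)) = 6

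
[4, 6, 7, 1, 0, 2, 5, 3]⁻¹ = [4, 3, 5, 7, 0, 6, 1, 2]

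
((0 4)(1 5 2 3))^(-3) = (0 4)(1 5 2 3)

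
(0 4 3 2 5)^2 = (0 3 5 4 2)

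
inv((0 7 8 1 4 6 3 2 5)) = (0 5 2 3 6 4 1 8 7)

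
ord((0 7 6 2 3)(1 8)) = 10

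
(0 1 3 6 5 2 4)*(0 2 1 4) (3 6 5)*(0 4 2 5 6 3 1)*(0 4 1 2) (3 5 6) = (1 5 4 6 2) 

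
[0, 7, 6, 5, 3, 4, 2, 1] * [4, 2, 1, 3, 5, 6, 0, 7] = [4, 7, 0, 6, 3, 5, 1, 2] 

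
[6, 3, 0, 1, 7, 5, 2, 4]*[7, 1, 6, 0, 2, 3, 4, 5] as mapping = [0→4, 1→0, 2→7, 3→1, 4→5, 5→3, 6→6, 7→2] 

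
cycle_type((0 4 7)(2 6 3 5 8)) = 3.5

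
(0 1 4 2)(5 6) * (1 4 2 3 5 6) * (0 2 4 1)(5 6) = (0 1 4 3 6 5)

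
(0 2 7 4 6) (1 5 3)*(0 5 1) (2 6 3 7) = (0 6 5 7 4 3) 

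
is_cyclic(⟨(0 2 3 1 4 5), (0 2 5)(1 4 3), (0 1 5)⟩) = no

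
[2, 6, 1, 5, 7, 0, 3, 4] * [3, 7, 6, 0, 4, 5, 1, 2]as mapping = [0→6, 1→1, 2→7, 3→5, 4→2, 5→3, 6→0, 7→4]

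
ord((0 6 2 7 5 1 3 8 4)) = 9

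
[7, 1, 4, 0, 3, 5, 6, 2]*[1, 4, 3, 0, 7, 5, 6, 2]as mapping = [0→2, 1→4, 2→7, 3→1, 4→0, 5→5, 6→6, 7→3]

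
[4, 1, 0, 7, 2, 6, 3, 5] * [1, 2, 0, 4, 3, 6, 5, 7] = [3, 2, 1, 7, 0, 5, 4, 6]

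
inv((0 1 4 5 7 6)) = (0 6 7 5 4 1)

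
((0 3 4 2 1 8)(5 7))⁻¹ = (0 8 1 2 4 3)(5 7)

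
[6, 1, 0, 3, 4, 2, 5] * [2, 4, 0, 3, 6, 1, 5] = [5, 4, 2, 3, 6, 0, 1]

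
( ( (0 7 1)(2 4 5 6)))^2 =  (0 1 7)(2 5)(4 6)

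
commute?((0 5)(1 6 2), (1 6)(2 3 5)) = no:(0 5)(1 6 2)*(1 6)(2 3 5) = (0 2 6 3 5), (1 6)(2 3 5)*(0 5)(1 6 2) = (0 5 1 2 3)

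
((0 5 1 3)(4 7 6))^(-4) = (4 6 7)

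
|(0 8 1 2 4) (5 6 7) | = 15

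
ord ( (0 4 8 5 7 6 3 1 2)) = 9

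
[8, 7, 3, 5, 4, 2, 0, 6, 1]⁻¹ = [6, 8, 5, 2, 4, 3, 7, 1, 0]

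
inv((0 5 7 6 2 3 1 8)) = (0 8 1 3 2 6 7 5)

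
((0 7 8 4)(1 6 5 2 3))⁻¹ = (0 4 8 7)(1 3 2 5 6)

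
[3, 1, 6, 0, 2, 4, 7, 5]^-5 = [3, 1, 2, 0, 4, 5, 6, 7]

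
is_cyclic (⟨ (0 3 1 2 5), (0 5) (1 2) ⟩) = no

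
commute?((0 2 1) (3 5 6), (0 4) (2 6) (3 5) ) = no:(0 2 1) (3 5 6)*(0 4) (2 6) (3 5) = (0 6 5 2 1 4), (0 4) (2 6) (3 5)*(0 2 1) (3 5 6) = (0 4 2 3 6 1) 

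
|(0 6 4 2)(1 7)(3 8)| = 4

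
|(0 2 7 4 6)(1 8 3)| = 15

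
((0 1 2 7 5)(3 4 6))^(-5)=(3 4 6)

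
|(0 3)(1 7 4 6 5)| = 10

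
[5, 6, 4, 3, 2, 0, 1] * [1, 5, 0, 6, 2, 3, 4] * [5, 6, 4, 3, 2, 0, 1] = [3, 2, 4, 1, 5, 6, 0]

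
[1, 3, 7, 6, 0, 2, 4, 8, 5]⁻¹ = [4, 0, 5, 1, 6, 8, 3, 2, 7]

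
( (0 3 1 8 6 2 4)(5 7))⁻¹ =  (0 4 2 6 8 1 3)(5 7)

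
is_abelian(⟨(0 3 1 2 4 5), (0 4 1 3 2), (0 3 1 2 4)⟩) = no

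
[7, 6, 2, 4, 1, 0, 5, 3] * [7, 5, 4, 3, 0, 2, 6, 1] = [1, 6, 4, 0, 5, 7, 2, 3]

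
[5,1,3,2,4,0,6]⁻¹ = [5,1,3,2,4,0,6]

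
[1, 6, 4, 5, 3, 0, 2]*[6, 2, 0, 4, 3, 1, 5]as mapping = [0→2, 1→5, 2→3, 3→1, 4→4, 5→6, 6→0]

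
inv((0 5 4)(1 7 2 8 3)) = (0 4 5)(1 3 8 2 7)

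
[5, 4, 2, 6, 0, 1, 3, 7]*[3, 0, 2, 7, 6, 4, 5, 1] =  [4, 6, 2, 5, 3, 0, 7, 1] 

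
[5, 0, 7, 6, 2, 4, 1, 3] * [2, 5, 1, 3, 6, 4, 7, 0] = [4, 2, 0, 7, 1, 6, 5, 3]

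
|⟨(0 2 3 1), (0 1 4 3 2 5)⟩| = 48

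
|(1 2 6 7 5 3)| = 6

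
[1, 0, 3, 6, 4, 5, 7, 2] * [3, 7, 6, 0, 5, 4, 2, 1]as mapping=[0→7, 1→3, 2→0, 3→2, 4→5, 5→4, 6→1, 7→6]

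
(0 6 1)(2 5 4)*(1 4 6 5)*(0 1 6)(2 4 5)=(0 2 6 5)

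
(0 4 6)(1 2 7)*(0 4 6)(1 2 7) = (0 6 4)(1 7 2)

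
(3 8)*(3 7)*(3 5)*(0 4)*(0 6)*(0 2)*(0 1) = (0 4 6 2 1)(3 8 7 5)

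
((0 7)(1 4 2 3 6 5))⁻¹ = (0 7)(1 5 6 3 2 4)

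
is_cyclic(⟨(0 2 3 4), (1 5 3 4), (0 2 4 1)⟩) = no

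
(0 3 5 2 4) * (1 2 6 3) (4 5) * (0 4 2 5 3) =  (0 1 5 6) (2 3) 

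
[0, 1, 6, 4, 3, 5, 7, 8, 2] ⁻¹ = [0, 1, 8, 4, 3, 5, 2, 6, 7] 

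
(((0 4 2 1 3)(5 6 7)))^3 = (0 1 4 3 2)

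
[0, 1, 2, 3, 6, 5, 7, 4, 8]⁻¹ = [0, 1, 2, 3, 7, 5, 4, 6, 8]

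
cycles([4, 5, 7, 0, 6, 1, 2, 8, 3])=(0 4 6 2 7 8 3)(1 5)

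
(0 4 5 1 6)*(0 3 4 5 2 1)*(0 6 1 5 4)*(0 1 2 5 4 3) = (0 3 1 2 4 5 6)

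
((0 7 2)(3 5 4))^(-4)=(0 2 7)(3 4 5)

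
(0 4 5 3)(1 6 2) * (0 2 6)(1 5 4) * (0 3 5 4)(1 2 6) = (0 2 4)(1 3 6)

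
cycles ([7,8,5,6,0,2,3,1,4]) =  (0 7 1 8 4)(2 5)(3 6)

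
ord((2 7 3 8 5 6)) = 6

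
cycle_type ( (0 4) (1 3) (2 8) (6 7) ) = 2^4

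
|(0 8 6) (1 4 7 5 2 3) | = 6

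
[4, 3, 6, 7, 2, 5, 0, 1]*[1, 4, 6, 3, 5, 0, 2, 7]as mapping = [0→5, 1→3, 2→2, 3→7, 4→6, 5→0, 6→1, 7→4]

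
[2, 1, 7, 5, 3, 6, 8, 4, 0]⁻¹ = [8, 1, 0, 4, 7, 3, 5, 2, 6]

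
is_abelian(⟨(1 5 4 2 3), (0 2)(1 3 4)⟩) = no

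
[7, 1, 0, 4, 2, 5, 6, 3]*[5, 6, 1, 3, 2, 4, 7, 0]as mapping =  [0→0, 1→6, 2→5, 3→2, 4→1, 5→4, 6→7, 7→3]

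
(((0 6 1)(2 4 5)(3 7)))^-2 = (0 6 1)(2 4 5)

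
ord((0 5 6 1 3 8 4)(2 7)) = 14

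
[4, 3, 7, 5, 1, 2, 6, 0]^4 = [5, 7, 1, 0, 2, 4, 6, 3]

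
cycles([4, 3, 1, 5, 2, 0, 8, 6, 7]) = (0 4 2 1 3 5)(6 8 7)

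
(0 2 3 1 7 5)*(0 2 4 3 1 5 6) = (0 4 3 5 2 1 7 6)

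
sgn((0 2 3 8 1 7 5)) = 1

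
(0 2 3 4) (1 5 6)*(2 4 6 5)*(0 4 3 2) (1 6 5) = (0 3 5 1) 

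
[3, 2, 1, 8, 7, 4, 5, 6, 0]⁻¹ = [8, 2, 1, 0, 5, 6, 7, 4, 3]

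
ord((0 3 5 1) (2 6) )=4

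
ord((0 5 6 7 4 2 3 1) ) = 8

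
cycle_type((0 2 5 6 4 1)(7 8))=2.6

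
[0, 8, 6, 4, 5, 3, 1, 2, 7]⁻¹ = [0, 6, 7, 5, 3, 4, 2, 8, 1]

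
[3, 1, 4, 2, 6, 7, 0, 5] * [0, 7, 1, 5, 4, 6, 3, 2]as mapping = [0→5, 1→7, 2→4, 3→1, 4→3, 5→2, 6→0, 7→6]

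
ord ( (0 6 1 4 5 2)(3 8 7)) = 6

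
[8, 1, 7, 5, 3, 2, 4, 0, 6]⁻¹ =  [7, 1, 5, 4, 6, 3, 8, 2, 0]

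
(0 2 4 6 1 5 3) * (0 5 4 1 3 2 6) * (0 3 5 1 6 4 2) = (0 4 3 1 2 6 5)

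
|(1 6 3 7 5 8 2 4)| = 8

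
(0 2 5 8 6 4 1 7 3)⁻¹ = (0 3 7 1 4 6 8 5 2)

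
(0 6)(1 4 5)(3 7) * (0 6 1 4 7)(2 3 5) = (0 1 7 5 4 2 3)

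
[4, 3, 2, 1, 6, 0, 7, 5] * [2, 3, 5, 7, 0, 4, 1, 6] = [0, 7, 5, 3, 1, 2, 6, 4]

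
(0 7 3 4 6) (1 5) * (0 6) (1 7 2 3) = (0 2 3 4) (1 5 7) 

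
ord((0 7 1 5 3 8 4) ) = 7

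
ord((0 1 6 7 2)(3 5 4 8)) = 20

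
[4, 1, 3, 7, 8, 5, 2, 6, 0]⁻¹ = [8, 1, 6, 2, 0, 5, 7, 3, 4]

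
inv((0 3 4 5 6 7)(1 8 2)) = (0 7 6 5 4 3)(1 2 8)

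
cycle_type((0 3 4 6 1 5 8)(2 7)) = 2.7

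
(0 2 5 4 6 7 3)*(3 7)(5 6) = (0 2 6 3)(4 5)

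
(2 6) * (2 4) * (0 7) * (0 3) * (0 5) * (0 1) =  (0 7 3 5 1)(2 6 4)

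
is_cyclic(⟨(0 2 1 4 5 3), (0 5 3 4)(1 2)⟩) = no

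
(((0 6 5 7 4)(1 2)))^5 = (1 2)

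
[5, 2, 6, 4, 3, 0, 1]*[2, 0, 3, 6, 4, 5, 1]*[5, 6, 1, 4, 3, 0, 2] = [0, 4, 6, 3, 2, 1, 5]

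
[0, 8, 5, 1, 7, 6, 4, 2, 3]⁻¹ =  [0, 3, 7, 8, 6, 2, 5, 4, 1]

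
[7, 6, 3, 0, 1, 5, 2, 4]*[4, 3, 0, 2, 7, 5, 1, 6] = [6, 1, 2, 4, 3, 5, 0, 7]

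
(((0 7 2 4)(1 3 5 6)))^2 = (0 2)(1 5)(3 6)(4 7)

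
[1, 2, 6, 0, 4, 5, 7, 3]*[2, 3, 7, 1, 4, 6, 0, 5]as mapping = [0→3, 1→7, 2→0, 3→2, 4→4, 5→6, 6→5, 7→1]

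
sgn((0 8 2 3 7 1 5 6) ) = -1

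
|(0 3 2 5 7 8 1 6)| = 8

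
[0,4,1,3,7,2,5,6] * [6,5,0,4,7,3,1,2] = [6,7,5,4,2,0,3,1]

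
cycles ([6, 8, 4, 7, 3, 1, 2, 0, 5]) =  (0 6 2 4 3 7) (1 8 5) 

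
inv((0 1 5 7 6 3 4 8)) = (0 8 4 3 6 7 5 1)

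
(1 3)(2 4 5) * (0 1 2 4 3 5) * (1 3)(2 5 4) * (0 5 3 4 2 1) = (0 4 5 1 2)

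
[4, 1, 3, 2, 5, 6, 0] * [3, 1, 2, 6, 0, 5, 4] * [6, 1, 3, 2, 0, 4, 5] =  [6, 1, 5, 3, 4, 0, 2]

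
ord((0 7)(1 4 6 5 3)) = 10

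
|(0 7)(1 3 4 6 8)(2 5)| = 10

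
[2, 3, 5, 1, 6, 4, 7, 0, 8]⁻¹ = [7, 3, 0, 1, 5, 2, 4, 6, 8]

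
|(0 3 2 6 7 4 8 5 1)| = 9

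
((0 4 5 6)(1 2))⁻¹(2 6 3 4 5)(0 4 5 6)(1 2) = (0 3 5 6 1)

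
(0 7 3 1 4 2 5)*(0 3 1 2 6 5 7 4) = (0 4 6 5 3 2 7 1) 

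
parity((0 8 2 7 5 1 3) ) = even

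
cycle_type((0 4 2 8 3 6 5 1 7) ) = 9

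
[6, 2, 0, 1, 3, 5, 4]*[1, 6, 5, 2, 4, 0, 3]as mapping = [0→3, 1→5, 2→1, 3→6, 4→2, 5→0, 6→4]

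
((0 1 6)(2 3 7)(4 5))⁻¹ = (0 6 1)(2 7 3)(4 5)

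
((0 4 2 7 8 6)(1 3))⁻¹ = (0 6 8 7 2 4)(1 3)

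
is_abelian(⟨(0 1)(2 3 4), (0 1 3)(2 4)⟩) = no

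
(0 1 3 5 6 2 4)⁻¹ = (0 4 2 6 5 3 1)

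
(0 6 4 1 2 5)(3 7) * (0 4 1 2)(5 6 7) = (0 7 3 5 4 2 6 1)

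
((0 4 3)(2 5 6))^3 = ()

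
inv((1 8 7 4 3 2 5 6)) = (1 6 5 2 3 4 7 8)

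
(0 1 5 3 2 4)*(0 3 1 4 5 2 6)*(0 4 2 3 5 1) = (0 2 1 3 6 4 5)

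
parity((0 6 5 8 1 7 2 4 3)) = even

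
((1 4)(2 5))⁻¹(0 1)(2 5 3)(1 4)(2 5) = (0 4)(2 3 5)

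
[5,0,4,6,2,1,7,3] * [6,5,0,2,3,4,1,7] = [4,6,3,1,0,5,7,2]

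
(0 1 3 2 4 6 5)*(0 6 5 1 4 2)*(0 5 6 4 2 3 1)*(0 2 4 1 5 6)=(0 4)(1 5)(2 3 6)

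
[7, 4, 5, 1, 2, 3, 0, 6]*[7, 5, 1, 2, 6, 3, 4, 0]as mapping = [0→0, 1→6, 2→3, 3→5, 4→1, 5→2, 6→7, 7→4]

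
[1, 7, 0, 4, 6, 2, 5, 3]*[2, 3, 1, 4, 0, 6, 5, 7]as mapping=[0→3, 1→7, 2→2, 3→0, 4→5, 5→1, 6→6, 7→4]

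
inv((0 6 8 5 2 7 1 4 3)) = (0 3 4 1 7 2 5 8 6)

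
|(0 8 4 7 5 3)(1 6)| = 6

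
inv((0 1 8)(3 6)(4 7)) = (0 8 1)(3 6)(4 7)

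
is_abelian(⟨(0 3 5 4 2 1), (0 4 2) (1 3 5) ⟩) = no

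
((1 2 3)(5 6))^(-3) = (5 6)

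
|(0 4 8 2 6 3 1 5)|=8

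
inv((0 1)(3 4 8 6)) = (0 1)(3 6 8 4)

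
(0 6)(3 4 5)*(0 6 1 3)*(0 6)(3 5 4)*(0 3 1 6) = (0 6 3 1 5)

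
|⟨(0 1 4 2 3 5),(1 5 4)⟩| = 720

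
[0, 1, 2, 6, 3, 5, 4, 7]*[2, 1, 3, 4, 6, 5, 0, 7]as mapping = [0→2, 1→1, 2→3, 3→0, 4→4, 5→5, 6→6, 7→7]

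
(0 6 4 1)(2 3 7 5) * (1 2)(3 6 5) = (0 5 1)(2 6 4)(3 7)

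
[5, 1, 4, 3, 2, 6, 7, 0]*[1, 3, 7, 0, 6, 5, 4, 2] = [5, 3, 6, 0, 7, 4, 2, 1]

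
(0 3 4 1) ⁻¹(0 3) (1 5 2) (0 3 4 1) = (0 5 2) (3 4) 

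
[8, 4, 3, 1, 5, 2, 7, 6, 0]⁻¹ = [8, 3, 5, 2, 1, 4, 7, 6, 0]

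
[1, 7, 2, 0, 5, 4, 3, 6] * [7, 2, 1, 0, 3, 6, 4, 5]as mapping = [0→2, 1→5, 2→1, 3→7, 4→6, 5→3, 6→0, 7→4]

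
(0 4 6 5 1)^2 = (0 6 1 4 5)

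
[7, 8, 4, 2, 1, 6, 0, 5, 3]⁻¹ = [6, 4, 3, 8, 2, 7, 5, 0, 1]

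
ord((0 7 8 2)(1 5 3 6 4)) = 20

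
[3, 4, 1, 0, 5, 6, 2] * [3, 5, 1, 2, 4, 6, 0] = [2, 4, 5, 3, 6, 0, 1]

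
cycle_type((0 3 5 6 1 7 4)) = 7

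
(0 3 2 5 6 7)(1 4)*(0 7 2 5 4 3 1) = (0 1 3 5 6 2 4)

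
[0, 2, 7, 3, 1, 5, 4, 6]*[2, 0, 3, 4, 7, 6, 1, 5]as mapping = [0→2, 1→3, 2→5, 3→4, 4→0, 5→6, 6→7, 7→1]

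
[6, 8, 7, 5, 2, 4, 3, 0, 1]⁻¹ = [7, 8, 4, 6, 5, 3, 0, 2, 1]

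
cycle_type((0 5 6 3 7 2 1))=7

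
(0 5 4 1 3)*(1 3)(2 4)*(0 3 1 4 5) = (1 4)(2 5)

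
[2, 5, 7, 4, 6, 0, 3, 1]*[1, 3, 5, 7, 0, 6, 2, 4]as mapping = [0→5, 1→6, 2→4, 3→0, 4→2, 5→1, 6→7, 7→3]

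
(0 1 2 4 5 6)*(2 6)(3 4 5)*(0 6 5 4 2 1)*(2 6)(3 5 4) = (1 4 5)(2 3 6)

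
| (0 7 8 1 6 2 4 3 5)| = 9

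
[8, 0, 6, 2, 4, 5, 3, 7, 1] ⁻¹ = [1, 8, 3, 6, 4, 5, 2, 7, 0] 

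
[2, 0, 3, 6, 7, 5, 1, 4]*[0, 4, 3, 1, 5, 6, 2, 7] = [3, 0, 1, 2, 7, 6, 4, 5]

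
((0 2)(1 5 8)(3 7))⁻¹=(0 2)(1 8 5)(3 7)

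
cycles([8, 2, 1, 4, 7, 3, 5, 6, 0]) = (0 8)(1 2)(3 4 7 6 5)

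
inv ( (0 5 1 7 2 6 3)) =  (0 3 6 2 7 1 5)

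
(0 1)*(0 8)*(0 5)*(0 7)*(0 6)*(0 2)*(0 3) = (0 1 8 5 7 6 2 3)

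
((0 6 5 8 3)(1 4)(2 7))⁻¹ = (0 3 8 5 6)(1 4)(2 7)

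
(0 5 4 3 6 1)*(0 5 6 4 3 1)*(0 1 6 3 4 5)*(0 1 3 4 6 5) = (0 4 5 6 3)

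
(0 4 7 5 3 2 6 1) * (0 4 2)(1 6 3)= (0 2 3)(1 4 7 5)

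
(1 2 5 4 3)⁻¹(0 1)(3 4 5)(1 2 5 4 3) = (0 2)(1 3 4)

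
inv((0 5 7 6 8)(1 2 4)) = (0 8 6 7 5)(1 4 2)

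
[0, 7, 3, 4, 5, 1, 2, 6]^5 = [0, 4, 7, 6, 2, 3, 1, 5]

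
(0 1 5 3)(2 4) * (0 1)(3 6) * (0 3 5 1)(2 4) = (0 3)(5 6)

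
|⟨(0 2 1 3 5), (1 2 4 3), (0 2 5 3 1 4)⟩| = 720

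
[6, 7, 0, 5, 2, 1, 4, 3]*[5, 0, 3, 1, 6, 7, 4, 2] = [4, 2, 5, 7, 3, 0, 6, 1]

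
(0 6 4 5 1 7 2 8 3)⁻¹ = (0 3 8 2 7 1 5 4 6)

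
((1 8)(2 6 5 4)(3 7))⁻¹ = (1 8)(2 4 5 6)(3 7)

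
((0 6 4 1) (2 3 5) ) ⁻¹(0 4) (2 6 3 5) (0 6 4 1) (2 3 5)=(1 6) (2 3 4 5) 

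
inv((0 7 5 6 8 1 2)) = (0 2 1 8 6 5 7)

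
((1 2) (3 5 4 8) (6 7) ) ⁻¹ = (1 2) (3 8 4 5) (6 7) 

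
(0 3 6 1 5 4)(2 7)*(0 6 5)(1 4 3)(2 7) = (0 1)(3 5)(4 6)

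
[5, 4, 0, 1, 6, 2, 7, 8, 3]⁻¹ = [2, 3, 5, 8, 1, 0, 4, 6, 7]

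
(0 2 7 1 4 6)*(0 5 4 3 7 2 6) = (0 6 5 4)(1 3 7)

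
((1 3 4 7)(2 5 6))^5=(1 3 4 7)(2 6 5)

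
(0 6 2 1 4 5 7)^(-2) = (0 5 1 6 7 4 2)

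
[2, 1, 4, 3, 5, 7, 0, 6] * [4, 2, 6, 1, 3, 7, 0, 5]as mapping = [0→6, 1→2, 2→3, 3→1, 4→7, 5→5, 6→4, 7→0]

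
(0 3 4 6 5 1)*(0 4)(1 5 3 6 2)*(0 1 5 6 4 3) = (0 4 2 5 6)(1 3)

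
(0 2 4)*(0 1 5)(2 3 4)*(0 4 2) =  (0 3 2)(1 5 4)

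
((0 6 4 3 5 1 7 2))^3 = (0 3 7 6 5 2 4 1)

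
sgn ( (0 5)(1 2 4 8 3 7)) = 1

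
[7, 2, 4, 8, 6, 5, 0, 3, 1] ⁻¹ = [6, 8, 1, 7, 2, 5, 4, 0, 3] 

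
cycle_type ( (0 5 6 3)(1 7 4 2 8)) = 4.5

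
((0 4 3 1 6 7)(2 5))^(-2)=(0 6 3)(1 4 7)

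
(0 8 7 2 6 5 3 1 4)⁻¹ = (0 4 1 3 5 6 2 7 8)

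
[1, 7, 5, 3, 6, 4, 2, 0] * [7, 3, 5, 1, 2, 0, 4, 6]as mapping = [0→3, 1→6, 2→0, 3→1, 4→4, 5→2, 6→5, 7→7]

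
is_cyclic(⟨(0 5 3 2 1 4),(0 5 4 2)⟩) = no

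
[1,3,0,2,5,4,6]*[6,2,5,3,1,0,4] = [2,3,6,5,0,1,4]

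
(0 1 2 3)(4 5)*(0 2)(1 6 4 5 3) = (0 6 4 3 2 1)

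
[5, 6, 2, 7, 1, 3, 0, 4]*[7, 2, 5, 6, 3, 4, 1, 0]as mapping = [0→4, 1→1, 2→5, 3→0, 4→2, 5→6, 6→7, 7→3]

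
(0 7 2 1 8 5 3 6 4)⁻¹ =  (0 4 6 3 5 8 1 2 7)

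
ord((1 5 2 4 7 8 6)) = 7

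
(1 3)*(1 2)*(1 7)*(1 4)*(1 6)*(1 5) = (1 3 2 7 4 6 5)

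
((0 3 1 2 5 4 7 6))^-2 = (0 7 5 1)(2 3 6 4)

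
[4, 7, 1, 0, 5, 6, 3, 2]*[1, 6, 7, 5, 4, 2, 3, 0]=[4, 0, 6, 1, 2, 3, 5, 7]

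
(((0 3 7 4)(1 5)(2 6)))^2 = (0 7)(3 4)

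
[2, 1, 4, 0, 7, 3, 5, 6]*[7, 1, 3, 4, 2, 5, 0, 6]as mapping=[0→3, 1→1, 2→2, 3→7, 4→6, 5→4, 6→5, 7→0]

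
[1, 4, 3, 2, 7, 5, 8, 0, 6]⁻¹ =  [7, 0, 3, 2, 1, 5, 8, 4, 6]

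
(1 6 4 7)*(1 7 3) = (1 6 4 3)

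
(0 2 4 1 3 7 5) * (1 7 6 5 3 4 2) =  (0 1 4 7 3 6 5)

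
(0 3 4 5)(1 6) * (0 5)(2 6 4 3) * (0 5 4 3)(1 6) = (0 2 1 3)(4 5)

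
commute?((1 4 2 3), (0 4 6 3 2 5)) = no:(1 4 2 3) * (0 4 6 3 2 5) = (0 4 5)(1 6 3), (0 4 6 3 2 5) * (1 4 2 3) = (0 2 5)(1 4 6)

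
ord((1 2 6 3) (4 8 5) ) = 12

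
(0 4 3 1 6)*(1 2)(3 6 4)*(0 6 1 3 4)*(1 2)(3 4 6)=(0 6 3 1)(2 4)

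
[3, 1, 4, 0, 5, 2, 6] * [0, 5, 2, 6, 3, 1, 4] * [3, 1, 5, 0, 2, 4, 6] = [6, 4, 0, 3, 1, 5, 2]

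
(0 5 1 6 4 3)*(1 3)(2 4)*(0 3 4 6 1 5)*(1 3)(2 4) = (1 3)(2 6 4 5)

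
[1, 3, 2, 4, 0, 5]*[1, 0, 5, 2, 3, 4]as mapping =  [0→0, 1→2, 2→5, 3→3, 4→1, 5→4]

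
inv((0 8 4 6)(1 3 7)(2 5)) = (0 6 4 8)(1 7 3)(2 5)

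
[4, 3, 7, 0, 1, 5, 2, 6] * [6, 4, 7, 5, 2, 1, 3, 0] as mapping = [0→2, 1→5, 2→0, 3→6, 4→4, 5→1, 6→7, 7→3] 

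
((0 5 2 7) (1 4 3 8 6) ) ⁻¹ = (0 7 2 5) (1 6 8 3 4) 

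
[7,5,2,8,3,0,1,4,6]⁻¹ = [5,6,2,4,7,1,8,0,3]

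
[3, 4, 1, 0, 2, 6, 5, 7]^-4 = [0, 2, 4, 3, 1, 5, 6, 7]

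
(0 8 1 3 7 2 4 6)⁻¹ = (0 6 4 2 7 3 1 8)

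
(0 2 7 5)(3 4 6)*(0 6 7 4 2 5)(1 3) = (0 5 6 1 3 2 4 7)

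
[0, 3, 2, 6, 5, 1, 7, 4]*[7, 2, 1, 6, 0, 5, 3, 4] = [7, 6, 1, 3, 5, 2, 4, 0]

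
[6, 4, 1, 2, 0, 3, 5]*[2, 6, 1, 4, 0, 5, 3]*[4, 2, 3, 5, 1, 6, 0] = [5, 4, 0, 2, 3, 1, 6]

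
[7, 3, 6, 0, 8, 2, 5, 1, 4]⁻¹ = [3, 7, 5, 1, 8, 6, 2, 0, 4]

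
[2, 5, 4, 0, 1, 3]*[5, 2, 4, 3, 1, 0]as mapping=[0→4, 1→0, 2→1, 3→5, 4→2, 5→3]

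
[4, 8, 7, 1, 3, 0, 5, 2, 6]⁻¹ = [5, 3, 7, 4, 0, 6, 8, 2, 1]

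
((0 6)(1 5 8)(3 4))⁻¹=(0 6)(1 8 5)(3 4)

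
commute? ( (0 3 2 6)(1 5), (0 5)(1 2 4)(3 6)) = no: (0 3 2 6)(1 5)*(0 5)(1 2 4)(3 6) = (0 6 5 2 3 4 1), (0 5)(1 2 4)(3 6)*(0 3 2 6)(1 5) = (0 1 6 2 4 5 3)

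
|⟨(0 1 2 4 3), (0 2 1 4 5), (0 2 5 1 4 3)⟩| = 120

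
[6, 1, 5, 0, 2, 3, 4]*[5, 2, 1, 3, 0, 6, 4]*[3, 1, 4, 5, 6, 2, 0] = [6, 4, 0, 2, 1, 5, 3]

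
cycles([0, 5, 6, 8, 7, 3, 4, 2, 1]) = (1 5 3 8)(2 6 4 7)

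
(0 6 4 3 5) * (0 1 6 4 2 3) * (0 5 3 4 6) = (0 6 2 4 5 1)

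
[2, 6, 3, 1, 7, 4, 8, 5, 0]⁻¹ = [8, 3, 0, 2, 5, 7, 1, 4, 6]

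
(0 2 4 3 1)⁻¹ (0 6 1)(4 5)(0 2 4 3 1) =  (0 2 6)(3 5)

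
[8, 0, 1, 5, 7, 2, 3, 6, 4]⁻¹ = [1, 2, 5, 6, 8, 3, 7, 4, 0]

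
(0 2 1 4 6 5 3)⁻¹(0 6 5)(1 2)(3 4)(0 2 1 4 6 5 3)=(0 6)(1 4)(2 5 3)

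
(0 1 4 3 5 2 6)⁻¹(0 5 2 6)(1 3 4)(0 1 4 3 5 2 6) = (0 1 2 6)(3 4 5)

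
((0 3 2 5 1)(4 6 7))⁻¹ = (0 1 5 2 3)(4 7 6)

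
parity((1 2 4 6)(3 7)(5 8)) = odd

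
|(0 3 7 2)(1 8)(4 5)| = 4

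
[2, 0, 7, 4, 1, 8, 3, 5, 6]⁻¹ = [1, 4, 0, 6, 3, 7, 8, 2, 5]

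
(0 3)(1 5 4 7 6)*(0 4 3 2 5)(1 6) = (0 2 5 3 4 7 1)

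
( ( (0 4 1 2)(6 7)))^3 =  (0 2 1 4)(6 7)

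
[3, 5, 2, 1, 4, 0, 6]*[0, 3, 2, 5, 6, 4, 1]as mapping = [0→5, 1→4, 2→2, 3→3, 4→6, 5→0, 6→1]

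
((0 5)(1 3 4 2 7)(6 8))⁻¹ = (0 5)(1 7 2 4 3)(6 8)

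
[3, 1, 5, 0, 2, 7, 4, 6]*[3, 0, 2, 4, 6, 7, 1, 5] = [4, 0, 7, 3, 2, 5, 6, 1]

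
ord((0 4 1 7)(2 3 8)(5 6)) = 12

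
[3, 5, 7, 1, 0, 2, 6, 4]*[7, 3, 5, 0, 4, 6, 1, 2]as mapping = [0→0, 1→6, 2→2, 3→3, 4→7, 5→5, 6→1, 7→4]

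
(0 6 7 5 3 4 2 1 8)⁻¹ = (0 8 1 2 4 3 5 7 6)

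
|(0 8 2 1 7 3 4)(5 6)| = 14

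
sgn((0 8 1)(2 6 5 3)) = -1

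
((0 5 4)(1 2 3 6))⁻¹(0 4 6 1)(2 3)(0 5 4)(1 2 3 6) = (0 1 2 5)(3 6)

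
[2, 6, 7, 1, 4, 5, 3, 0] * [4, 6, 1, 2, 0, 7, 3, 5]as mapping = [0→1, 1→3, 2→5, 3→6, 4→0, 5→7, 6→2, 7→4]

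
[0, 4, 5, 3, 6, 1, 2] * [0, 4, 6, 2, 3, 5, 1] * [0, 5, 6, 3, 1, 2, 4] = [0, 3, 2, 6, 5, 1, 4]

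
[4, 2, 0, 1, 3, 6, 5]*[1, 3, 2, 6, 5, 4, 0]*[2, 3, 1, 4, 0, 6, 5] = [6, 1, 3, 4, 5, 2, 0]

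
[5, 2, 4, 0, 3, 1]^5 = [3, 5, 1, 4, 2, 0]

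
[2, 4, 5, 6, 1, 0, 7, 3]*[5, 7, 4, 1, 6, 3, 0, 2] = [4, 6, 3, 0, 7, 5, 2, 1]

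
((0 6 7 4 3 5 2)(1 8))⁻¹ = (0 2 5 3 4 7 6)(1 8)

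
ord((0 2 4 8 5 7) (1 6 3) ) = 6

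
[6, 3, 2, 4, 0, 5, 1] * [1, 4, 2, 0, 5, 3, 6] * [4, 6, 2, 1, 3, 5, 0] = [0, 4, 2, 5, 6, 1, 3]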